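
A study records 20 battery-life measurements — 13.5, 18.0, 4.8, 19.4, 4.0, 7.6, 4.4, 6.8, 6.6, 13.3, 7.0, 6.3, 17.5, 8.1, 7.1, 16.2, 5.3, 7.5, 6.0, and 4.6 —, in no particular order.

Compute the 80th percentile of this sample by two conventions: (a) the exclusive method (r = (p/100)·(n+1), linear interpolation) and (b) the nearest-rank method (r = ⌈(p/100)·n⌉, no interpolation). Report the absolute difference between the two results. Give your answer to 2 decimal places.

Sorted: 4.0, 4.4, 4.6, 4.8, 5.3, 6.0, 6.3, 6.6, 6.8, 7.0, 7.1, 7.5, 7.6, 8.1, 13.3, 13.5, 16.2, 17.5, 18.0, 19.4.
n = 20.
(a) r = 16.8; between ranks 16 (13.5) and 17 (16.2): 15.66.
(b) the nearest-rank method: rank 16 → 13.5.
|15.66 − 13.5| = 2.16.

2.16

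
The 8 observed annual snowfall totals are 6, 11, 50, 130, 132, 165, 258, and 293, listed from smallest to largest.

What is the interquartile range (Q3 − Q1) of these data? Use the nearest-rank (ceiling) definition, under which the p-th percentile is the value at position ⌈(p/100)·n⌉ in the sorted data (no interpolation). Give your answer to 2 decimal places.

n = 8.
P25: rank ⌈25/100·8⌉ = 2 → 11.
P75: rank ⌈75/100·8⌉ = 6 → 165.
Difference: 165 − 11 = 154.

154.00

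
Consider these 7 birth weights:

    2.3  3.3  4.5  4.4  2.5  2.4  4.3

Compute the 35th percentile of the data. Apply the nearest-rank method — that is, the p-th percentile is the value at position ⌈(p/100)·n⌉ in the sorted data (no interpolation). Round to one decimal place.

Sorted: 2.3, 2.4, 2.5, 3.3, 4.3, 4.4, 4.5.
n = 7.
Position = ⌈35/100 · 7⌉ = ⌈2.45⌉ = 3.
The value at rank 3 is 2.5.

2.5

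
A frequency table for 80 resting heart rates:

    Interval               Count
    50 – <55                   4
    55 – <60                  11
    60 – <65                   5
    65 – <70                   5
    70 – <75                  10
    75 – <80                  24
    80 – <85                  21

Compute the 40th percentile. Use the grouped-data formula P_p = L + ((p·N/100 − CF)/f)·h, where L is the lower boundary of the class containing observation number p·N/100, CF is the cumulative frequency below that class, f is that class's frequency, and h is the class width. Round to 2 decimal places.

73.50

N = 80; target position k = 40/100 · 80 = 32.
Cumulative frequencies: 4, 15, 20, 25, 35, 59, 80.
Observation 32 falls in the class 70 – <75.
L = 70, CF = 25, f = 10, h = 5.
P40 = 70 + ((32 − 25)/10)·5 = 70 + 3.5 = 73.5.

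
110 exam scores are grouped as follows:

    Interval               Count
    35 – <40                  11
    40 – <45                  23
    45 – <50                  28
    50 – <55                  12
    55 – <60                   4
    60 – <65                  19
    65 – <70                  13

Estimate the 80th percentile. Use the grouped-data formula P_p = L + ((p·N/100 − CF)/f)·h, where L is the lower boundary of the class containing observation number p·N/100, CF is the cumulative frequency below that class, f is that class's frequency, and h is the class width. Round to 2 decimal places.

N = 110; target position k = 80/100 · 110 = 88.
Cumulative frequencies: 11, 34, 62, 74, 78, 97, 110.
Observation 88 falls in the class 60 – <65.
L = 60, CF = 78, f = 19, h = 5.
P80 = 60 + ((88 − 78)/19)·5 = 60 + 2.63158 = 62.6316.

62.63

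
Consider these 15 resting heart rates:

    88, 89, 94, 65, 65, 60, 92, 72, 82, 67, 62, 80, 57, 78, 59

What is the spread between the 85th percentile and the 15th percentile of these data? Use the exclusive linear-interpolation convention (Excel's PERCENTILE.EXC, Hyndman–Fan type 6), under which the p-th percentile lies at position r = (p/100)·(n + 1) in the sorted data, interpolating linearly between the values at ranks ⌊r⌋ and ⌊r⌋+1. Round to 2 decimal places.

Sorted: 57, 59, 60, 62, 65, 65, 67, 72, 78, 80, 82, 88, 89, 92, 94.
n = 15.
P15: r = 2.4; ranks 2–3 are 59, 60; interpolating gives 59.4.
P85: r = 13.6; ranks 13–14 are 89, 92; interpolating gives 90.8.
Difference: 90.8 − 59.4 = 31.4.

31.40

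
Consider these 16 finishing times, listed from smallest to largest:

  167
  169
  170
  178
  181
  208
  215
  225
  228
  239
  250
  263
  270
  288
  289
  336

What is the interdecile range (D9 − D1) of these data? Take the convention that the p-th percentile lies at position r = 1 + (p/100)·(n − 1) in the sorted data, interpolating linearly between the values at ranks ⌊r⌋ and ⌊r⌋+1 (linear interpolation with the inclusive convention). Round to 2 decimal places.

119.00

n = 16.
P10: r = 2.5; ranks 2–3 are 169, 170; interpolating gives 169.5.
P90: r = 14.5; ranks 14–15 are 288, 289; interpolating gives 288.5.
Difference: 288.5 − 169.5 = 119.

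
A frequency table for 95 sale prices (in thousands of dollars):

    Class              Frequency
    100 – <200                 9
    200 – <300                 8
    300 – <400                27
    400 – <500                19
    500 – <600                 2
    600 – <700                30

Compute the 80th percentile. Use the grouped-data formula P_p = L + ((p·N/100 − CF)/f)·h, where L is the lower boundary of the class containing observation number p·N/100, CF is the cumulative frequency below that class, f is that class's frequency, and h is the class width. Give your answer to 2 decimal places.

636.67

N = 95; target position k = 80/100 · 95 = 76.
Cumulative frequencies: 9, 17, 44, 63, 65, 95.
Observation 76 falls in the class 600 – <700.
L = 600, CF = 65, f = 30, h = 100.
P80 = 600 + ((76 − 65)/30)·100 = 600 + 36.6667 = 636.667.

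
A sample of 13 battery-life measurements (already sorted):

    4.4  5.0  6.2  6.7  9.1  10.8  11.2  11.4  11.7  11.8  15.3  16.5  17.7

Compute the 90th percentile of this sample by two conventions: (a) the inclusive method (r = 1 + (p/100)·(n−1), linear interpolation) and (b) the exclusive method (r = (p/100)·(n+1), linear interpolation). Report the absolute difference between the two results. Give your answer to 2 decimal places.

0.96

n = 13.
(a) r = 11.8; between ranks 11 (15.3) and 12 (16.5): 16.26.
(b) r = 12.6; between ranks 12 (16.5) and 13 (17.7): 17.22.
|16.26 − 17.22| = 0.96.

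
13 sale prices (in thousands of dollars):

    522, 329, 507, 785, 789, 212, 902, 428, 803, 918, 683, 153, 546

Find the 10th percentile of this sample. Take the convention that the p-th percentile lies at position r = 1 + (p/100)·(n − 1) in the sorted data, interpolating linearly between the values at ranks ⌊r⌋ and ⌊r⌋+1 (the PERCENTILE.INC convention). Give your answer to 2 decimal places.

235.40

Sorted: 153, 212, 329, 428, 507, 522, 546, 683, 785, 789, 803, 902, 918.
n = 13.
r = 1 + (10/100)·(13 − 1) = 1 + 1.2 = 2.2.
Rank 2 is 212 and rank 3 is 329.
Interpolate: 212 + 0.2·(329 − 212) = 212 + 0.2·117 = 235.4.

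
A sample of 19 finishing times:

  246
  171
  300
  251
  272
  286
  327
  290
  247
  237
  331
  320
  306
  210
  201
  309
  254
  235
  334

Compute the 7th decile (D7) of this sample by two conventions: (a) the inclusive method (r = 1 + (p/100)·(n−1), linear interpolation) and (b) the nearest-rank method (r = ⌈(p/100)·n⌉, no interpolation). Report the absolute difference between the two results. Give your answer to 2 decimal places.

2.40

Sorted: 171, 201, 210, 235, 237, 246, 247, 251, 254, 272, 286, 290, 300, 306, 309, 320, 327, 331, 334.
n = 19.
(a) r = 13.6; between ranks 13 (300) and 14 (306): 303.6.
(b) the nearest-rank method: rank 14 → 306.
|303.6 − 306| = 2.4.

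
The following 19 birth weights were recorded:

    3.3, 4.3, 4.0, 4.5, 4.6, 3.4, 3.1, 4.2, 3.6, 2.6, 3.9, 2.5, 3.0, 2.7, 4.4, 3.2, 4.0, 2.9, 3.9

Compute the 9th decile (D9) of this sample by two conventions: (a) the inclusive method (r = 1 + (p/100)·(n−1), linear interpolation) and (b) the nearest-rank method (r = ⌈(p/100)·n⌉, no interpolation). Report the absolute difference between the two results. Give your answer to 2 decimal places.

Sorted: 2.5, 2.6, 2.7, 2.9, 3.0, 3.1, 3.2, 3.3, 3.4, 3.6, 3.9, 3.9, 4.0, 4.0, 4.2, 4.3, 4.4, 4.5, 4.6.
n = 19.
(a) r = 17.2; between ranks 17 (4.4) and 18 (4.5): 4.42.
(b) the nearest-rank method: rank 18 → 4.5.
|4.42 − 4.5| = 0.08.

0.08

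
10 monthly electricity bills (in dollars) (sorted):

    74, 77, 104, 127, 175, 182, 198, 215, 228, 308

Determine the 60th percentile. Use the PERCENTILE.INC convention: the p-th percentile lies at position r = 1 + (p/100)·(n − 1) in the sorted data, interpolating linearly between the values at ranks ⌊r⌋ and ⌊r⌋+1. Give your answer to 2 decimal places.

188.40

n = 10.
r = 1 + (60/100)·(10 − 1) = 1 + 5.4 = 6.4.
Rank 6 is 182 and rank 7 is 198.
Interpolate: 182 + 0.4·(198 − 182) = 182 + 0.4·16 = 188.4.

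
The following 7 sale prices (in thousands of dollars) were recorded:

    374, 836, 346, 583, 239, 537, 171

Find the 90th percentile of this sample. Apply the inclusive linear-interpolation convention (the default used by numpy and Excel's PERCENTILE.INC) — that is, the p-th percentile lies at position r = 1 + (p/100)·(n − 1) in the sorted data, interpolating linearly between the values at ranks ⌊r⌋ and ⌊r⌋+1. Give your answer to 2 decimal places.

Sorted: 171, 239, 346, 374, 537, 583, 836.
n = 7.
r = 1 + (90/100)·(7 − 1) = 1 + 5.4 = 6.4.
Rank 6 is 583 and rank 7 is 836.
Interpolate: 583 + 0.4·(836 − 583) = 583 + 0.4·253 = 684.2.

684.20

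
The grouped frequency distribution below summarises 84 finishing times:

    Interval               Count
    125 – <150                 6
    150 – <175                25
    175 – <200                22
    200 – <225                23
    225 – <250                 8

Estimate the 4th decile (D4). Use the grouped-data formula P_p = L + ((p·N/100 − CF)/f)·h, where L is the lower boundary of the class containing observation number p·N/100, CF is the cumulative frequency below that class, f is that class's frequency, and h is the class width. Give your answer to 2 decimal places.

N = 84; target position k = 40/100 · 84 = 33.6.
Cumulative frequencies: 6, 31, 53, 76, 84.
Observation 33.6 falls in the class 175 – <200.
L = 175, CF = 31, f = 22, h = 25.
P40 = 175 + ((33.6 − 31)/22)·25 = 175 + 2.95455 = 177.955.

177.95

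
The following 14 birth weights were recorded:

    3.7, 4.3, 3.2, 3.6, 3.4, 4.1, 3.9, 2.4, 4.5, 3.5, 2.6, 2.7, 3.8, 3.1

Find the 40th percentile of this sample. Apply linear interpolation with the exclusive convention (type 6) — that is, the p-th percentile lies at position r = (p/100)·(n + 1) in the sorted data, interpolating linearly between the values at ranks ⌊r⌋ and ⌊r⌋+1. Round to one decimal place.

Sorted: 2.4, 2.6, 2.7, 3.1, 3.2, 3.4, 3.5, 3.6, 3.7, 3.8, 3.9, 4.1, 4.3, 4.5.
n = 14.
r = (40/100)·(14 + 1) = 6.
r is an integer, so P40 is the value at rank 6: 3.4.

3.4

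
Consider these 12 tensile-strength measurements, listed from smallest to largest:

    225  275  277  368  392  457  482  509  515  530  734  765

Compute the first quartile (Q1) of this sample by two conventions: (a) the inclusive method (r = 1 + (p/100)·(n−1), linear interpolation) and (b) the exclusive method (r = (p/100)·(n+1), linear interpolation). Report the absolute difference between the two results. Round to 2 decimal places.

n = 12.
(a) r = 3.75; between ranks 3 (277) and 4 (368): 345.25.
(b) r = 3.25; between ranks 3 (277) and 4 (368): 299.75.
|345.25 − 299.75| = 45.5.

45.50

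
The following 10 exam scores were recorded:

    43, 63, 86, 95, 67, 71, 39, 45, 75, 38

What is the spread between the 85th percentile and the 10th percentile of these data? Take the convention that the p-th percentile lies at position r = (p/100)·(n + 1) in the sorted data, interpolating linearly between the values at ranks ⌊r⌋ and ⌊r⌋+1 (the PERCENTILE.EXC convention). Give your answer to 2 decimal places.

51.05

Sorted: 38, 39, 43, 45, 63, 67, 71, 75, 86, 95.
n = 10.
P10: r = 1.1; ranks 1–2 are 38, 39; interpolating gives 38.1.
P85: r = 9.35; ranks 9–10 are 86, 95; interpolating gives 89.15.
Difference: 89.15 − 38.1 = 51.05.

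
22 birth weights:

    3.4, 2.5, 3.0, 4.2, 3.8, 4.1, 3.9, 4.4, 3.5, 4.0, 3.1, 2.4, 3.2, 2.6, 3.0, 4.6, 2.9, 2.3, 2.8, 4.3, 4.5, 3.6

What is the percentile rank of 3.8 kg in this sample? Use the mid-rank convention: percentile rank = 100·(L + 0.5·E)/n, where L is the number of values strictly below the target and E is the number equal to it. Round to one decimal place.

61.4

Sorted: 2.3, 2.4, 2.5, 2.6, 2.8, 2.9, 3.0, 3.0, 3.1, 3.2, 3.4, 3.5, 3.6, 3.8, 3.9, 4.0, 4.1, 4.2, 4.3, 4.4, 4.5, 4.6.
Count below 3.8: L = 13; count equal: E = 1; n = 22.
Percentile rank = 100·(13 + 0.5·1)/22 = 100·13.5/22 = 61.36.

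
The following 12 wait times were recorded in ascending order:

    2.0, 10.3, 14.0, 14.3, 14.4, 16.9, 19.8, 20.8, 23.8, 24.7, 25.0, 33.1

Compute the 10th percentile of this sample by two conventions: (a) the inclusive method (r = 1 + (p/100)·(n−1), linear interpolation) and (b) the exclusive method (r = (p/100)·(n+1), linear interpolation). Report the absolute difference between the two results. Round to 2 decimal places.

n = 12.
(a) r = 2.1; between ranks 2 (10.3) and 3 (14.0): 10.67.
(b) r = 1.3; between ranks 1 (2.0) and 2 (10.3): 4.49.
|10.67 − 4.49| = 6.18.

6.18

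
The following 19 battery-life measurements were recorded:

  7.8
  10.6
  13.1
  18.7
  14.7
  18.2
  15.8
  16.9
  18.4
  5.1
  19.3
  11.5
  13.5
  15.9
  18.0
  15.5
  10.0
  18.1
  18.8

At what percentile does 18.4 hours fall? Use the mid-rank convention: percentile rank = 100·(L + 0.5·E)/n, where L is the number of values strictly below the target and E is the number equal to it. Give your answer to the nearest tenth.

Sorted: 5.1, 7.8, 10.0, 10.6, 11.5, 13.1, 13.5, 14.7, 15.5, 15.8, 15.9, 16.9, 18.0, 18.1, 18.2, 18.4, 18.7, 18.8, 19.3.
Count below 18.4: L = 15; count equal: E = 1; n = 19.
Percentile rank = 100·(15 + 0.5·1)/19 = 100·15.5/19 = 81.58.

81.6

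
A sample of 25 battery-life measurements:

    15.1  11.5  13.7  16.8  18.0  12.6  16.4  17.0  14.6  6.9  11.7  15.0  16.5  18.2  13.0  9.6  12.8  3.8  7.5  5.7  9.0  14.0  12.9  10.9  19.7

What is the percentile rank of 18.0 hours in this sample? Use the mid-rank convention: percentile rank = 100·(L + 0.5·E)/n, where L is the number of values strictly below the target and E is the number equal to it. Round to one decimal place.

Sorted: 3.8, 5.7, 6.9, 7.5, 9.0, 9.6, 10.9, 11.5, 11.7, 12.6, 12.8, 12.9, 13.0, 13.7, 14.0, 14.6, 15.0, 15.1, 16.4, 16.5, 16.8, 17.0, 18.0, 18.2, 19.7.
Count below 18.0: L = 22; count equal: E = 1; n = 25.
Percentile rank = 100·(22 + 0.5·1)/25 = 100·22.5/25 = 90.

90.0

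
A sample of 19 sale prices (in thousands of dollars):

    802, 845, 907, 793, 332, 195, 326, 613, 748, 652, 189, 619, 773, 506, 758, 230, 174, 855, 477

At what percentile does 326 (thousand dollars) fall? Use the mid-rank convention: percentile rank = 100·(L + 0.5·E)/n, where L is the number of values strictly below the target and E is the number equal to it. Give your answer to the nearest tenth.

23.7

Sorted: 174, 189, 195, 230, 326, 332, 477, 506, 613, 619, 652, 748, 758, 773, 793, 802, 845, 855, 907.
Count below 326: L = 4; count equal: E = 1; n = 19.
Percentile rank = 100·(4 + 0.5·1)/19 = 100·4.5/19 = 23.68.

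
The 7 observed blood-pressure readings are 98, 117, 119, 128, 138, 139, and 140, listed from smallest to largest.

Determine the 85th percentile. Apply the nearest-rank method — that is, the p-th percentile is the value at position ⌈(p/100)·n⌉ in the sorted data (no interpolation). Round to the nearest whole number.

139

n = 7.
Position = ⌈85/100 · 7⌉ = ⌈5.95⌉ = 6.
The value at rank 6 is 139.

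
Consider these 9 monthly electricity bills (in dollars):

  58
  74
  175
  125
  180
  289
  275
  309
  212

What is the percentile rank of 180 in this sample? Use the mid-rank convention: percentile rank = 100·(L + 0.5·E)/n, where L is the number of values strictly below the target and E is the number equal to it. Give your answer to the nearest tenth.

Sorted: 58, 74, 125, 175, 180, 212, 275, 289, 309.
Count below 180: L = 4; count equal: E = 1; n = 9.
Percentile rank = 100·(4 + 0.5·1)/9 = 100·4.5/9 = 50.

50.0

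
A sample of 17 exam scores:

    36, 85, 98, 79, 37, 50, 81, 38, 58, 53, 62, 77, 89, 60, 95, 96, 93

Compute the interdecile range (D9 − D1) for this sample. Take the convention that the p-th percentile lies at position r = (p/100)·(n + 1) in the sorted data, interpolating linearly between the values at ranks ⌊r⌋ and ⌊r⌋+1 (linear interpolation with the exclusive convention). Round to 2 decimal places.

Sorted: 36, 37, 38, 50, 53, 58, 60, 62, 77, 79, 81, 85, 89, 93, 95, 96, 98.
n = 17.
P10: r = 1.8; ranks 1–2 are 36, 37; interpolating gives 36.8.
P90: r = 16.2; ranks 16–17 are 96, 98; interpolating gives 96.4.
Difference: 96.4 − 36.8 = 59.6.

59.60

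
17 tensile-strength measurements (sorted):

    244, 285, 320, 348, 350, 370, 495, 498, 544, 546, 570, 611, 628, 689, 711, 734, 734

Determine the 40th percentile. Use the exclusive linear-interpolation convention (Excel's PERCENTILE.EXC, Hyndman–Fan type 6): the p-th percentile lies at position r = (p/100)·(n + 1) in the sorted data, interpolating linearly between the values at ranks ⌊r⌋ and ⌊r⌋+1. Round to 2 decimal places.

n = 17.
r = (40/100)·(17 + 1) = 7.2.
Rank 7 is 495 and rank 8 is 498.
Interpolate: 495 + 0.2·(498 − 495) = 495 + 0.2·3 = 495.6.

495.60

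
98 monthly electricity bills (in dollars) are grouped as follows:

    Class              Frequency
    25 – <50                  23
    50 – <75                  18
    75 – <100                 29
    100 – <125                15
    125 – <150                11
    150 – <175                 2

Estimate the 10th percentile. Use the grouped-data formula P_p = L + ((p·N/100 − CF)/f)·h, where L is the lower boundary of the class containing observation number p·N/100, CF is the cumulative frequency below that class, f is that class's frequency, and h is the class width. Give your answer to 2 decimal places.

35.65

N = 98; target position k = 10/100 · 98 = 9.8.
Cumulative frequencies: 23, 41, 70, 85, 96, 98.
Observation 9.8 falls in the class 25 – <50.
L = 25, CF = 0, f = 23, h = 25.
P10 = 25 + ((9.8 − 0)/23)·25 = 25 + 10.6522 = 35.6522.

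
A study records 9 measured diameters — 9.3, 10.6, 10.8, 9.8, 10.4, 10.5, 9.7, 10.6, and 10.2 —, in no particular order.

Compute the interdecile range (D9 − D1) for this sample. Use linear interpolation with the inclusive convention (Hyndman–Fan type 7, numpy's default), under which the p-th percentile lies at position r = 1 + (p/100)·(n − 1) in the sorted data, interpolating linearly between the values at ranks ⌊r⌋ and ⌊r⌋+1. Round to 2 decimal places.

Sorted: 9.3, 9.7, 9.8, 10.2, 10.4, 10.5, 10.6, 10.6, 10.8.
n = 9.
P10: r = 1.8; ranks 1–2 are 9.3, 9.7; interpolating gives 9.62.
P90: r = 8.2; ranks 8–9 are 10.6, 10.8; interpolating gives 10.64.
Difference: 10.64 − 9.62 = 1.02.

1.02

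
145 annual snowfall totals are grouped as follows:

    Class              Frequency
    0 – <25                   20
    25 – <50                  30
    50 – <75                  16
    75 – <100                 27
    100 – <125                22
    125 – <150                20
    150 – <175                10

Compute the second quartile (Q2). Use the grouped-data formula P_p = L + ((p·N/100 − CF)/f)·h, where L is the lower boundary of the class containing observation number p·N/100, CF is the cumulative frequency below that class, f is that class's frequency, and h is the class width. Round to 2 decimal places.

N = 145; target position k = 50/100 · 145 = 72.5.
Cumulative frequencies: 20, 50, 66, 93, 115, 135, 145.
Observation 72.5 falls in the class 75 – <100.
L = 75, CF = 66, f = 27, h = 25.
P50 = 75 + ((72.5 − 66)/27)·25 = 75 + 6.01852 = 81.0185.

81.02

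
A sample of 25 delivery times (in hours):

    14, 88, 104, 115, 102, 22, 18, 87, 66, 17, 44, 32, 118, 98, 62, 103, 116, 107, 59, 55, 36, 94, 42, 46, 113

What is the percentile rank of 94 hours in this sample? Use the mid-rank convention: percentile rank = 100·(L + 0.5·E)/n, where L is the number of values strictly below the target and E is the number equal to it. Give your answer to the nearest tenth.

Sorted: 14, 17, 18, 22, 32, 36, 42, 44, 46, 55, 59, 62, 66, 87, 88, 94, 98, 102, 103, 104, 107, 113, 115, 116, 118.
Count below 94: L = 15; count equal: E = 1; n = 25.
Percentile rank = 100·(15 + 0.5·1)/25 = 100·15.5/25 = 62.

62.0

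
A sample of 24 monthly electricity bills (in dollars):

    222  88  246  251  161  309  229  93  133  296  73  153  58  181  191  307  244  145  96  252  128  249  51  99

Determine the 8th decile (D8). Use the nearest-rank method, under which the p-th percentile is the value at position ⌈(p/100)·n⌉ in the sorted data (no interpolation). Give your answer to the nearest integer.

251

Sorted: 51, 58, 73, 88, 93, 96, 99, 128, 133, 145, 153, 161, 181, 191, 222, 229, 244, 246, 249, 251, 252, 296, 307, 309.
n = 24.
Position = ⌈80/100 · 24⌉ = ⌈19.2⌉ = 20.
The value at rank 20 is 251.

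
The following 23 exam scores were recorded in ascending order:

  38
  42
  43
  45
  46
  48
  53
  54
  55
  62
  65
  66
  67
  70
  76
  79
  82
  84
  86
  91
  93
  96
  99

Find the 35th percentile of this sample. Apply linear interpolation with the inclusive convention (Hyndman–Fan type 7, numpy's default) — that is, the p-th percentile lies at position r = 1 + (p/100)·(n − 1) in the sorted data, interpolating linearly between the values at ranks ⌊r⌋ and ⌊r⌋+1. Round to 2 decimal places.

n = 23.
r = 1 + (35/100)·(23 − 1) = 1 + 7.7 = 8.7.
Rank 8 is 54 and rank 9 is 55.
Interpolate: 54 + 0.7·(55 − 54) = 54 + 0.7·1 = 54.7.

54.70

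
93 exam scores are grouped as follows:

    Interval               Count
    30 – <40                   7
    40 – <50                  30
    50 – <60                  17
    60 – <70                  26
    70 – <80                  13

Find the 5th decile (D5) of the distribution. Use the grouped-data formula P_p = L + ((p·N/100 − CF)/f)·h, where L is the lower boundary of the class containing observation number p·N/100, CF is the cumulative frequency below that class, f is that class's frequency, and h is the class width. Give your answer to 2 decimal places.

55.59

N = 93; target position k = 50/100 · 93 = 46.5.
Cumulative frequencies: 7, 37, 54, 80, 93.
Observation 46.5 falls in the class 50 – <60.
L = 50, CF = 37, f = 17, h = 10.
P50 = 50 + ((46.5 − 37)/17)·10 = 50 + 5.58824 = 55.5882.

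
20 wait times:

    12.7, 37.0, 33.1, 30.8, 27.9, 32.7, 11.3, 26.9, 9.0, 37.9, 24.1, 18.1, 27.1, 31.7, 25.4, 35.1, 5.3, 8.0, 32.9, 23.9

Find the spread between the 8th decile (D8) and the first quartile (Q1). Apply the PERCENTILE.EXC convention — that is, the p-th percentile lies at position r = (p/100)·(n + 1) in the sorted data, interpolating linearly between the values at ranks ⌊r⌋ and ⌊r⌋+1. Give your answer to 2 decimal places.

Sorted: 5.3, 8.0, 9.0, 11.3, 12.7, 18.1, 23.9, 24.1, 25.4, 26.9, 27.1, 27.9, 30.8, 31.7, 32.7, 32.9, 33.1, 35.1, 37.0, 37.9.
n = 20.
P25: r = 5.25; ranks 5–6 are 12.7, 18.1; interpolating gives 14.05.
P80: r = 16.8; ranks 16–17 are 32.9, 33.1; interpolating gives 33.06.
Difference: 33.06 − 14.05 = 19.01.

19.01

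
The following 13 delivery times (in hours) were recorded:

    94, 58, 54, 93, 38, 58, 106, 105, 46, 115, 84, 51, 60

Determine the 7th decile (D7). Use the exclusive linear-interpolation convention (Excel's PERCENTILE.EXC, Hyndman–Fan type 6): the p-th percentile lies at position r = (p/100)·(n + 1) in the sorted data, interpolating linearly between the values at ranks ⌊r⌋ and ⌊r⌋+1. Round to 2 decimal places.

Sorted: 38, 46, 51, 54, 58, 58, 60, 84, 93, 94, 105, 106, 115.
n = 13.
r = (70/100)·(13 + 1) = 9.8.
Rank 9 is 93 and rank 10 is 94.
Interpolate: 93 + 0.8·(94 − 93) = 93 + 0.8·1 = 93.8.

93.80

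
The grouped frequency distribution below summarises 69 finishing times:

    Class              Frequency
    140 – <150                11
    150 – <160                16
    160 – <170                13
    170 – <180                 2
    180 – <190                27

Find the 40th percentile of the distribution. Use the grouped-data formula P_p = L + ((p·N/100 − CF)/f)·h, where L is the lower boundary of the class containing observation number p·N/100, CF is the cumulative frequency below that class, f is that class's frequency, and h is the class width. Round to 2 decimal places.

160.46

N = 69; target position k = 40/100 · 69 = 27.6.
Cumulative frequencies: 11, 27, 40, 42, 69.
Observation 27.6 falls in the class 160 – <170.
L = 160, CF = 27, f = 13, h = 10.
P40 = 160 + ((27.6 − 27)/13)·10 = 160 + 0.461538 = 160.462.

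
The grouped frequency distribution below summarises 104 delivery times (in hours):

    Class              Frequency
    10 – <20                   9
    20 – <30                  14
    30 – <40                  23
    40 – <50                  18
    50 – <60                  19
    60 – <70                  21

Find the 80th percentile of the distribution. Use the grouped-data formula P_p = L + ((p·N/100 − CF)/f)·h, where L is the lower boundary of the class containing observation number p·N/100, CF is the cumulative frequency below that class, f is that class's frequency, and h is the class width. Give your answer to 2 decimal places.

60.10

N = 104; target position k = 80/100 · 104 = 83.2.
Cumulative frequencies: 9, 23, 46, 64, 83, 104.
Observation 83.2 falls in the class 60 – <70.
L = 60, CF = 83, f = 21, h = 10.
P80 = 60 + ((83.2 − 83)/21)·10 = 60 + 0.0952381 = 60.0952.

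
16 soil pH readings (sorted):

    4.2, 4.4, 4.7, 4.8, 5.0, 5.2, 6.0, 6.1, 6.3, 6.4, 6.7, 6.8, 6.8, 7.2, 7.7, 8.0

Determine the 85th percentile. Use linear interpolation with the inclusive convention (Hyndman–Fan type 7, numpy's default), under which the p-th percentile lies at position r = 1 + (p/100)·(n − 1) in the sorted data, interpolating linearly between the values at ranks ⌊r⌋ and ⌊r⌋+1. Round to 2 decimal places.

7.10

n = 16.
r = 1 + (85/100)·(16 − 1) = 1 + 12.75 = 13.75.
Rank 13 is 6.8 and rank 14 is 7.2.
Interpolate: 6.8 + 0.75·(7.2 − 6.8) = 6.8 + 0.75·0.4 = 7.1.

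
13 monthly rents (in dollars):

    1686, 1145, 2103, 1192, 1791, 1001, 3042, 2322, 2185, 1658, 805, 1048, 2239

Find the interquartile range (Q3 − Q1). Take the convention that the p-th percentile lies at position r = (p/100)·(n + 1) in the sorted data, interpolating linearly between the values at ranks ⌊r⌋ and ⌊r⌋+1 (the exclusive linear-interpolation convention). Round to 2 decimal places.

Sorted: 805, 1001, 1048, 1145, 1192, 1658, 1686, 1791, 2103, 2185, 2239, 2322, 3042.
n = 13.
P25: r = 3.5; ranks 3–4 are 1048, 1145; interpolating gives 1096.5.
P75: r = 10.5; ranks 10–11 are 2185, 2239; interpolating gives 2212.
Difference: 2212 − 1096.5 = 1115.5.

1115.50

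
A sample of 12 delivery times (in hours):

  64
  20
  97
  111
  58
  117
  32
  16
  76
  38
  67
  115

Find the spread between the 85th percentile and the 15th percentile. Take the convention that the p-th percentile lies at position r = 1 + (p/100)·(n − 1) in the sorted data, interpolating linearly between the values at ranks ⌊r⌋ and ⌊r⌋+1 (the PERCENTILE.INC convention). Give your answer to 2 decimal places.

Sorted: 16, 20, 32, 38, 58, 64, 67, 76, 97, 111, 115, 117.
n = 12.
P15: r = 2.65; ranks 2–3 are 20, 32; interpolating gives 27.8.
P85: r = 10.35; ranks 10–11 are 111, 115; interpolating gives 112.4.
Difference: 112.4 − 27.8 = 84.6.

84.60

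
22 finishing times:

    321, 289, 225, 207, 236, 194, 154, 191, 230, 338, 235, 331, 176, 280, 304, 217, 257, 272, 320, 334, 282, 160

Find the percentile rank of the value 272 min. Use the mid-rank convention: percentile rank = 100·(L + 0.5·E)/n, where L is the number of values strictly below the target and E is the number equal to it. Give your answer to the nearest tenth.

56.8

Sorted: 154, 160, 176, 191, 194, 207, 217, 225, 230, 235, 236, 257, 272, 280, 282, 289, 304, 320, 321, 331, 334, 338.
Count below 272: L = 12; count equal: E = 1; n = 22.
Percentile rank = 100·(12 + 0.5·1)/22 = 100·12.5/22 = 56.82.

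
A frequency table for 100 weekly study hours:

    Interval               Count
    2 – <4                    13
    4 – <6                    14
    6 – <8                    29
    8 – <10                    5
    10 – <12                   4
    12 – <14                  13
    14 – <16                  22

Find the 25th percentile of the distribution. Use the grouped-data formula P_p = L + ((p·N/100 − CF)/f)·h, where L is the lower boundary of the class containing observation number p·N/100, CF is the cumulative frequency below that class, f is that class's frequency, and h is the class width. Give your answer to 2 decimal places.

N = 100; target position k = 25/100 · 100 = 25.
Cumulative frequencies: 13, 27, 56, 61, 65, 78, 100.
Observation 25 falls in the class 4 – <6.
L = 4, CF = 13, f = 14, h = 2.
P25 = 4 + ((25 − 13)/14)·2 = 4 + 1.71429 = 5.71429.

5.71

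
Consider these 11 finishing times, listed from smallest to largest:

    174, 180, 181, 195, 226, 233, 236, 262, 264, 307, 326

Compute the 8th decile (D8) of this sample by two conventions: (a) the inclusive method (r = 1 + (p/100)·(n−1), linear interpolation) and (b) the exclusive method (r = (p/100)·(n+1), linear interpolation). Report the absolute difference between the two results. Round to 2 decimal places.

n = 11.
(a) r = 9 → value at rank 9 = 264.
(b) r = 9.6; between ranks 9 (264) and 10 (307): 289.8.
|264 − 289.8| = 25.8.

25.80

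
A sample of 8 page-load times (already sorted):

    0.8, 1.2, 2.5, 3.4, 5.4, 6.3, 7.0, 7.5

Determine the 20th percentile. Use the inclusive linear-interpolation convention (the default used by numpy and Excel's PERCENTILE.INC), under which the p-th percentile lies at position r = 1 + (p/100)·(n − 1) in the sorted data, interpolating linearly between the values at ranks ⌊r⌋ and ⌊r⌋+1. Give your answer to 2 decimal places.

1.72

n = 8.
r = 1 + (20/100)·(8 − 1) = 1 + 1.4 = 2.4.
Rank 2 is 1.2 and rank 3 is 2.5.
Interpolate: 1.2 + 0.4·(2.5 − 1.2) = 1.2 + 0.4·1.3 = 1.72.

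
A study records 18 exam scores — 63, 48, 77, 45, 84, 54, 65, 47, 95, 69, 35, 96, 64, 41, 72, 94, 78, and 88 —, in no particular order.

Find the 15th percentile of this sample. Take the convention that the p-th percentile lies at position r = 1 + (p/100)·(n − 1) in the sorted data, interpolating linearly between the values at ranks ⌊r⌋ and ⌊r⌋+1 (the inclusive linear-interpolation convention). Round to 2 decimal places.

Sorted: 35, 41, 45, 47, 48, 54, 63, 64, 65, 69, 72, 77, 78, 84, 88, 94, 95, 96.
n = 18.
r = 1 + (15/100)·(18 − 1) = 1 + 2.55 = 3.55.
Rank 3 is 45 and rank 4 is 47.
Interpolate: 45 + 0.55·(47 − 45) = 45 + 0.55·2 = 46.1.

46.10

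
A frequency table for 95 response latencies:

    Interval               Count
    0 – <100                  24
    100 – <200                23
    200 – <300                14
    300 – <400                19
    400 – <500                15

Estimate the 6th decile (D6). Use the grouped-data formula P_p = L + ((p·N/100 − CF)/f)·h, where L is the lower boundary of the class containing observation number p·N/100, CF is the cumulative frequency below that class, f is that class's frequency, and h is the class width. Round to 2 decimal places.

N = 95; target position k = 60/100 · 95 = 57.
Cumulative frequencies: 24, 47, 61, 80, 95.
Observation 57 falls in the class 200 – <300.
L = 200, CF = 47, f = 14, h = 100.
P60 = 200 + ((57 − 47)/14)·100 = 200 + 71.4286 = 271.429.

271.43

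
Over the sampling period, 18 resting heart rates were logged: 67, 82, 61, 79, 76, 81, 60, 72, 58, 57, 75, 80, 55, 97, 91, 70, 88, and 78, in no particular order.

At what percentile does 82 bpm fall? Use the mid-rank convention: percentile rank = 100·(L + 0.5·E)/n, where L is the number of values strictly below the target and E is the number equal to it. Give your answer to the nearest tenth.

Sorted: 55, 57, 58, 60, 61, 67, 70, 72, 75, 76, 78, 79, 80, 81, 82, 88, 91, 97.
Count below 82: L = 14; count equal: E = 1; n = 18.
Percentile rank = 100·(14 + 0.5·1)/18 = 100·14.5/18 = 80.56.

80.6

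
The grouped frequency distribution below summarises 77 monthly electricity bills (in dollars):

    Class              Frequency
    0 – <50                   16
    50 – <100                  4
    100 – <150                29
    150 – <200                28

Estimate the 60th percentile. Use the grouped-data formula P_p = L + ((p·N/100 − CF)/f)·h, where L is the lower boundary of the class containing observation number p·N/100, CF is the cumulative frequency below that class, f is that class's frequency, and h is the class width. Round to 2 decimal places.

145.17

N = 77; target position k = 60/100 · 77 = 46.2.
Cumulative frequencies: 16, 20, 49, 77.
Observation 46.2 falls in the class 100 – <150.
L = 100, CF = 20, f = 29, h = 50.
P60 = 100 + ((46.2 − 20)/29)·50 = 100 + 45.1724 = 145.172.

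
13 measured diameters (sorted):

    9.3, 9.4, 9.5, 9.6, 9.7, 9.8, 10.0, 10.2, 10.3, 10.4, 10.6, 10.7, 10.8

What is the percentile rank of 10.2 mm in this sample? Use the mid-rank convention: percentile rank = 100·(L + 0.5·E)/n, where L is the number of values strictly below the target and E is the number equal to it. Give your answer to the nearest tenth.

57.7

Count below 10.2: L = 7; count equal: E = 1; n = 13.
Percentile rank = 100·(7 + 0.5·1)/13 = 100·7.5/13 = 57.69.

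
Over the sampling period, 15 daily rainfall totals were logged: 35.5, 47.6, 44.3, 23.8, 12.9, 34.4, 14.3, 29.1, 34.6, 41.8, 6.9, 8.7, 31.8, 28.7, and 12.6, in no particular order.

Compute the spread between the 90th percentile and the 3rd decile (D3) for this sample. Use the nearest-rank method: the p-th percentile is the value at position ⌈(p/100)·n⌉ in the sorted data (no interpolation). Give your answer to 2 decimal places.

30.00

Sorted: 6.9, 8.7, 12.6, 12.9, 14.3, 23.8, 28.7, 29.1, 31.8, 34.4, 34.6, 35.5, 41.8, 44.3, 47.6.
n = 15.
P30: rank ⌈30/100·15⌉ = 5 → 14.3.
P90: rank ⌈90/100·15⌉ = 14 → 44.3.
Difference: 44.3 − 14.3 = 30.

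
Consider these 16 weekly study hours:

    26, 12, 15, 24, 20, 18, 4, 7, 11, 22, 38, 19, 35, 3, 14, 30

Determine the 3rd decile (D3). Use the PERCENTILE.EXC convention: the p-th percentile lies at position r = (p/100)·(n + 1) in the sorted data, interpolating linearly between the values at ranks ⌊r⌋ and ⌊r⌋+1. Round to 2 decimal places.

Sorted: 3, 4, 7, 11, 12, 14, 15, 18, 19, 20, 22, 24, 26, 30, 35, 38.
n = 16.
r = (30/100)·(16 + 1) = 5.1.
Rank 5 is 12 and rank 6 is 14.
Interpolate: 12 + 0.1·(14 − 12) = 12 + 0.1·2 = 12.2.

12.20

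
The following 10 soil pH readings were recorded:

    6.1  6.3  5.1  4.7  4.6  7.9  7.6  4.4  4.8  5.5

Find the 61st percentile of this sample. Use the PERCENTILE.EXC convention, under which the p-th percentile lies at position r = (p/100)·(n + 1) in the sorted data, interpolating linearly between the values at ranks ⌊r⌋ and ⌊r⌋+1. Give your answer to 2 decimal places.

5.93

Sorted: 4.4, 4.6, 4.7, 4.8, 5.1, 5.5, 6.1, 6.3, 7.6, 7.9.
n = 10.
r = (61/100)·(10 + 1) = 6.71.
Rank 6 is 5.5 and rank 7 is 6.1.
Interpolate: 5.5 + 0.71·(6.1 − 5.5) = 5.5 + 0.71·0.6 = 5.926.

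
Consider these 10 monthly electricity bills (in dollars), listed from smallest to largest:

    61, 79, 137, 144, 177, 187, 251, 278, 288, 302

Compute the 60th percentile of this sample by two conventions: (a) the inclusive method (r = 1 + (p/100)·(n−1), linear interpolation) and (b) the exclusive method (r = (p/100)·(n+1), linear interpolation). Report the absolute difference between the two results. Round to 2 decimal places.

n = 10.
(a) r = 6.4; between ranks 6 (187) and 7 (251): 212.6.
(b) r = 6.6; between ranks 6 (187) and 7 (251): 225.4.
|212.6 − 225.4| = 12.8.

12.80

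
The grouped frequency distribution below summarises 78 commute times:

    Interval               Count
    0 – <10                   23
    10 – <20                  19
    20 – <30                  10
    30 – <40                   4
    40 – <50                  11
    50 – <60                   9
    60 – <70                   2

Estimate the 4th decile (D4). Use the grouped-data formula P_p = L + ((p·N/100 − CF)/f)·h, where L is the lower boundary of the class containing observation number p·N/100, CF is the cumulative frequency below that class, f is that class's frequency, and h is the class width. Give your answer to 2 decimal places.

14.32

N = 78; target position k = 40/100 · 78 = 31.2.
Cumulative frequencies: 23, 42, 52, 56, 67, 76, 78.
Observation 31.2 falls in the class 10 – <20.
L = 10, CF = 23, f = 19, h = 10.
P40 = 10 + ((31.2 − 23)/19)·10 = 10 + 4.31579 = 14.3158.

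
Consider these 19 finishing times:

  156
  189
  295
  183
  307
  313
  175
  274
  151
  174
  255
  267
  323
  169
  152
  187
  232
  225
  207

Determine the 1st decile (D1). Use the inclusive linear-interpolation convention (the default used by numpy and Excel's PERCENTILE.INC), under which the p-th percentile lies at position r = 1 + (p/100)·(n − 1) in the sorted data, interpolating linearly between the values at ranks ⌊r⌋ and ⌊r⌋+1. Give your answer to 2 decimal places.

Sorted: 151, 152, 156, 169, 174, 175, 183, 187, 189, 207, 225, 232, 255, 267, 274, 295, 307, 313, 323.
n = 19.
r = 1 + (10/100)·(19 − 1) = 1 + 1.8 = 2.8.
Rank 2 is 152 and rank 3 is 156.
Interpolate: 152 + 0.8·(156 − 152) = 152 + 0.8·4 = 155.2.

155.20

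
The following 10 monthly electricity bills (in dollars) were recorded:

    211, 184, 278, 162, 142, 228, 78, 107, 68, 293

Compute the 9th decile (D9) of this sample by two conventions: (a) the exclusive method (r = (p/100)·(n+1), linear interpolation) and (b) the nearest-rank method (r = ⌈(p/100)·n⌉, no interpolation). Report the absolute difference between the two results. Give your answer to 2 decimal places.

Sorted: 68, 78, 107, 142, 162, 184, 211, 228, 278, 293.
n = 10.
(a) r = 9.9; between ranks 9 (278) and 10 (293): 291.5.
(b) the nearest-rank method: rank 9 → 278.
|291.5 − 278| = 13.5.

13.50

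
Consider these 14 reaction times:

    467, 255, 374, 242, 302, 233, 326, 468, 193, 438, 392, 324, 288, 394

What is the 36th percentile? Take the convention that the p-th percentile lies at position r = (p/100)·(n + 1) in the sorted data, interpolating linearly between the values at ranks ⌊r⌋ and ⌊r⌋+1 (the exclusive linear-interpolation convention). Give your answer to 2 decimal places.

293.60

Sorted: 193, 233, 242, 255, 288, 302, 324, 326, 374, 392, 394, 438, 467, 468.
n = 14.
r = (36/100)·(14 + 1) = 5.4.
Rank 5 is 288 and rank 6 is 302.
Interpolate: 288 + 0.4·(302 − 288) = 288 + 0.4·14 = 293.6.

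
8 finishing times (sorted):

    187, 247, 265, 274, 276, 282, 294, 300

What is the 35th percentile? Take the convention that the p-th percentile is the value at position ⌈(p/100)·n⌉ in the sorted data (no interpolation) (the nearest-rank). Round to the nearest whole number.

n = 8.
Position = ⌈35/100 · 8⌉ = ⌈2.8⌉ = 3.
The value at rank 3 is 265.

265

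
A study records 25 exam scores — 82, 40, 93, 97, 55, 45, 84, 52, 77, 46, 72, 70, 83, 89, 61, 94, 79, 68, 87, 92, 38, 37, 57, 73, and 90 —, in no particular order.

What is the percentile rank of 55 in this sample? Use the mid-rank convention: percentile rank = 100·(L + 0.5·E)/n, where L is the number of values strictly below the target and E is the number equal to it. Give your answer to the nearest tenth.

26.0

Sorted: 37, 38, 40, 45, 46, 52, 55, 57, 61, 68, 70, 72, 73, 77, 79, 82, 83, 84, 87, 89, 90, 92, 93, 94, 97.
Count below 55: L = 6; count equal: E = 1; n = 25.
Percentile rank = 100·(6 + 0.5·1)/25 = 100·6.5/25 = 26.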